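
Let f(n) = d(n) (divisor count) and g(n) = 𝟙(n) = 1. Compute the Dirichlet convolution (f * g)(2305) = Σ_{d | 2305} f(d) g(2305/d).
(d * 𝟙)(2305) = 9

Divisors of 2305: [1, 5, 461, 2305]. For each d | 2305:
  d = 1: d(1) · 𝟙(2305/1) = 1 · 1 = 1
  d = 5: d(5) · 𝟙(2305/5) = 2 · 1 = 2
  d = 461: d(461) · 𝟙(2305/461) = 2 · 1 = 2
  d = 2305: d(2305) · 𝟙(2305/2305) = 4 · 1 = 4
Summing: (d * 𝟙)(2305) = 1 + 2 + 2 + 4 = 9.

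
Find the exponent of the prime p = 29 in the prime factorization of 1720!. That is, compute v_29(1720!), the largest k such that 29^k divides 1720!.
v_29(1720!) = 61

Legendre's formula: v_p(n!) = Σ_{k ≥ 1} ⌊n / p^k⌋. For p = 29, n = 1720, the terms are:
  ⌊1720/29^1⌋ = ⌊1720/29⌋ = 59
  ⌊1720/29^2⌋ = ⌊1720/841⌋ = 2
(the next term ⌊1720/29^3⌋ = 0, terminating the sum). Summing: v_29(1720!) = 59 + 2 = 61.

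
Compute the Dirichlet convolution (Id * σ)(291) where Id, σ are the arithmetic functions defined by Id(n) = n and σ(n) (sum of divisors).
(Id * σ)(291) = 1365

Divisors of 291: [1, 3, 97, 291]. For each d | 291:
  d = 1: Id(1) · σ(291/1) = 1 · 392 = 392
  d = 3: Id(3) · σ(291/3) = 3 · 98 = 294
  d = 97: Id(97) · σ(291/97) = 97 · 4 = 388
  d = 291: Id(291) · σ(291/291) = 291 · 1 = 291
Summing: (Id * σ)(291) = 392 + 294 + 388 + 291 = 1365.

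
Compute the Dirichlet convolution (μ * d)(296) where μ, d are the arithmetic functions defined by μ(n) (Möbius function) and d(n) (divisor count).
(μ * d)(296) = 1

Divisors of 296: [1, 2, 4, 8, 37, 74, 148, 296]. For each d | 296:
  d = 1: μ(1) · d(296/1) = 1 · 8 = 8
  d = 2: μ(2) · d(296/2) = -1 · 6 = -6
  d = 4: μ(4) · d(296/4) = 0 · 4 = 0
  d = 8: μ(8) · d(296/8) = 0 · 2 = 0
  d = 37: μ(37) · d(296/37) = -1 · 4 = -4
  d = 74: μ(74) · d(296/74) = 1 · 3 = 3
  d = 148: μ(148) · d(296/148) = 0 · 2 = 0
  d = 296: μ(296) · d(296/296) = 0 · 1 = 0
Summing: (μ * d)(296) = 8 + -6 + 0 + 0 + -4 + 3 + 0 + 0 = 1.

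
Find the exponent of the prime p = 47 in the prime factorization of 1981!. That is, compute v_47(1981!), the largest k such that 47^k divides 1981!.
v_47(1981!) = 42

Legendre's formula: v_p(n!) = Σ_{k ≥ 1} ⌊n / p^k⌋. For p = 47, n = 1981, the terms are:
  ⌊1981/47^1⌋ = ⌊1981/47⌋ = 42
(the next term ⌊1981/47^2⌋ = 0, terminating the sum). Summing: v_47(1981!) = 42 = 42.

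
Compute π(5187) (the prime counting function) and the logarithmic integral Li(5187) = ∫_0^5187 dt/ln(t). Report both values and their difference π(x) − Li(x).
π(5187) = 690;  Li(5187) ≈ 706.19;  π(x) − Li(x) ≈ -16.19.

Direct count of primes ≤ 5187 gives π(5187) = 690. Numerical evaluation of the logarithmic integral gives Li(5187) ≈ 706.19. The difference π(x) − Li(x) ≈ -16.19 is typically negative for small/moderate x (Li(x) overestimates), though Littlewood's theorem shows this sign changes infinitely often.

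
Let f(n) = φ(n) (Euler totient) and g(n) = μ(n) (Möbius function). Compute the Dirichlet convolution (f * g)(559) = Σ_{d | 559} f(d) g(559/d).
(φ * μ)(559) = 451

Divisors of 559: [1, 13, 43, 559]. For each d | 559:
  d = 1: φ(1) · μ(559/1) = 1 · 1 = 1
  d = 13: φ(13) · μ(559/13) = 12 · -1 = -12
  d = 43: φ(43) · μ(559/43) = 42 · -1 = -42
  d = 559: φ(559) · μ(559/559) = 504 · 1 = 504
Summing: (φ * μ)(559) = 1 + -12 + -42 + 504 = 451.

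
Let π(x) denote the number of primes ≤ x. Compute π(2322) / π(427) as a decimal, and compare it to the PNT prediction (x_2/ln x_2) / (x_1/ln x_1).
π(2322)/π(427) = 344/82 ≈ 4.1951;  PNT prediction ≈ 4.2498.

π(427) = 82 and π(2322) = 344, so π(2322)/π(427) ≈ 4.1951. The PNT-predicted ratio is (2322/ln(2322)) / (427/ln(427)) ≈ 4.2498. The two agree to within a few percent, as expected.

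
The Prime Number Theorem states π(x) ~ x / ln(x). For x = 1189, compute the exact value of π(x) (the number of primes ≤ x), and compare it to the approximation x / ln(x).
π(1189) = 195;  x/ln(x) ≈ 167.92;  relative error ≈ 13.89%.

Directly count primes up to 1189: π(1189) = 195. The PNT approximation gives 1189/ln(1189) ≈ 1189/7.08087 ≈ 167.92. Relative error (π(x) − x/ln(x)) / π(x) ≈ 13.89%; the approximation is known to undercount slightly (Li(x) is a better estimate).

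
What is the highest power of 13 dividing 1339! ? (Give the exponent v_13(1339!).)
v_13(1339!) = 110

Legendre's formula: v_p(n!) = Σ_{k ≥ 1} ⌊n / p^k⌋. For p = 13, n = 1339, the terms are:
  ⌊1339/13^1⌋ = ⌊1339/13⌋ = 103
  ⌊1339/13^2⌋ = ⌊1339/169⌋ = 7
(the next term ⌊1339/13^3⌋ = 0, terminating the sum). Summing: v_13(1339!) = 103 + 7 = 110.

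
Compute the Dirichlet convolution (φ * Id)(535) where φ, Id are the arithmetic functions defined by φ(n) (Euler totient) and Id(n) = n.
(φ * Id)(535) = 1917

Divisors of 535: [1, 5, 107, 535]. For each d | 535:
  d = 1: φ(1) · Id(535/1) = 1 · 535 = 535
  d = 5: φ(5) · Id(535/5) = 4 · 107 = 428
  d = 107: φ(107) · Id(535/107) = 106 · 5 = 530
  d = 535: φ(535) · Id(535/535) = 424 · 1 = 424
Summing: (φ * Id)(535) = 535 + 428 + 530 + 424 = 1917.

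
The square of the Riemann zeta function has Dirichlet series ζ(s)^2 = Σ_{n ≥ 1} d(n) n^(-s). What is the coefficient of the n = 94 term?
d(94) = 4

ζ(s)^2 = (Σ 1/m^s)(Σ 1/k^s). The coefficient of 1/n^s in the product is the number of ordered pairs (m, k) with mk = n, which equals d(n). For n = 94, divisors are [1, 2, 47, 94], so d(94) = 4.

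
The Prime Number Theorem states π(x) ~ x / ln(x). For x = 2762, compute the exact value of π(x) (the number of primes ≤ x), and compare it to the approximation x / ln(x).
π(2762) = 402;  x/ln(x) ≈ 348.57;  relative error ≈ 13.29%.

Directly count primes up to 2762: π(2762) = 402. The PNT approximation gives 2762/ln(2762) ≈ 2762/7.92371 ≈ 348.57. Relative error (π(x) − x/ln(x)) / π(x) ≈ 13.29%; the approximation is known to undercount slightly (Li(x) is a better estimate).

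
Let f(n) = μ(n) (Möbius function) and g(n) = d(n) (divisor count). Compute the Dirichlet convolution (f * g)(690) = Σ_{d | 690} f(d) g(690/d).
(μ * d)(690) = 1

Divisors of 690: [1, 2, 3, 5, 6, 10, 15, 23, 30, 46, 69, 115, 138, 230, 345, 690]. For each d | 690:
  d = 1: μ(1) · d(690/1) = 1 · 16 = 16
  d = 2: μ(2) · d(690/2) = -1 · 8 = -8
  d = 3: μ(3) · d(690/3) = -1 · 8 = -8
  d = 5: μ(5) · d(690/5) = -1 · 8 = -8
  d = 6: μ(6) · d(690/6) = 1 · 4 = 4
  d = 10: μ(10) · d(690/10) = 1 · 4 = 4
  d = 15: μ(15) · d(690/15) = 1 · 4 = 4
  d = 23: μ(23) · d(690/23) = -1 · 8 = -8
  d = 30: μ(30) · d(690/30) = -1 · 2 = -2
  d = 46: μ(46) · d(690/46) = 1 · 4 = 4
  d = 69: μ(69) · d(690/69) = 1 · 4 = 4
  d = 115: μ(115) · d(690/115) = 1 · 4 = 4
  d = 138: μ(138) · d(690/138) = -1 · 2 = -2
  d = 230: μ(230) · d(690/230) = -1 · 2 = -2
  d = 345: μ(345) · d(690/345) = -1 · 2 = -2
  d = 690: μ(690) · d(690/690) = 1 · 1 = 1
Summing: (μ * d)(690) = 16 + -8 + -8 + -8 + 4 + 4 + 4 + -8 + -2 + 4 + 4 + 4 + -2 + -2 + -2 + 1 = 1.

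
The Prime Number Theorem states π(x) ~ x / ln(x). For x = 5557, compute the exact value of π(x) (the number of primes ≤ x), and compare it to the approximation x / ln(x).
π(5557) = 733;  x/ln(x) ≈ 644.45;  relative error ≈ 12.08%.

Directly count primes up to 5557: π(5557) = 733. The PNT approximation gives 5557/ln(5557) ≈ 5557/8.62281 ≈ 644.45. Relative error (π(x) − x/ln(x)) / π(x) ≈ 12.08%; the approximation is known to undercount slightly (Li(x) is a better estimate).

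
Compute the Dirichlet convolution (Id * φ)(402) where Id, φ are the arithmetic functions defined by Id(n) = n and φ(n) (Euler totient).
(Id * φ)(402) = 1995

Divisors of 402: [1, 2, 3, 6, 67, 134, 201, 402]. For each d | 402:
  d = 1: Id(1) · φ(402/1) = 1 · 132 = 132
  d = 2: Id(2) · φ(402/2) = 2 · 132 = 264
  d = 3: Id(3) · φ(402/3) = 3 · 66 = 198
  d = 6: Id(6) · φ(402/6) = 6 · 66 = 396
  d = 67: Id(67) · φ(402/67) = 67 · 2 = 134
  d = 134: Id(134) · φ(402/134) = 134 · 2 = 268
  d = 201: Id(201) · φ(402/201) = 201 · 1 = 201
  d = 402: Id(402) · φ(402/402) = 402 · 1 = 402
Summing: (Id * φ)(402) = 132 + 264 + 198 + 396 + 134 + 268 + 201 + 402 = 1995.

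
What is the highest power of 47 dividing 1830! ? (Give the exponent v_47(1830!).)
v_47(1830!) = 38

Legendre's formula: v_p(n!) = Σ_{k ≥ 1} ⌊n / p^k⌋. For p = 47, n = 1830, the terms are:
  ⌊1830/47^1⌋ = ⌊1830/47⌋ = 38
(the next term ⌊1830/47^2⌋ = 0, terminating the sum). Summing: v_47(1830!) = 38 = 38.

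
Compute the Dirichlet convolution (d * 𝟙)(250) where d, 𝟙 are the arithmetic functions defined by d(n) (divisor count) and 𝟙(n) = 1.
(d * 𝟙)(250) = 30

Divisors of 250: [1, 2, 5, 10, 25, 50, 125, 250]. For each d | 250:
  d = 1: d(1) · 𝟙(250/1) = 1 · 1 = 1
  d = 2: d(2) · 𝟙(250/2) = 2 · 1 = 2
  d = 5: d(5) · 𝟙(250/5) = 2 · 1 = 2
  d = 10: d(10) · 𝟙(250/10) = 4 · 1 = 4
  d = 25: d(25) · 𝟙(250/25) = 3 · 1 = 3
  d = 50: d(50) · 𝟙(250/50) = 6 · 1 = 6
  d = 125: d(125) · 𝟙(250/125) = 4 · 1 = 4
  d = 250: d(250) · 𝟙(250/250) = 8 · 1 = 8
Summing: (d * 𝟙)(250) = 1 + 2 + 2 + 4 + 3 + 6 + 4 + 8 = 30.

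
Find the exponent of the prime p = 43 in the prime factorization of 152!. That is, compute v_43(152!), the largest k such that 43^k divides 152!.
v_43(152!) = 3

Legendre's formula: v_p(n!) = Σ_{k ≥ 1} ⌊n / p^k⌋. For p = 43, n = 152, the terms are:
  ⌊152/43^1⌋ = ⌊152/43⌋ = 3
(the next term ⌊152/43^2⌋ = 0, terminating the sum). Summing: v_43(152!) = 3 = 3.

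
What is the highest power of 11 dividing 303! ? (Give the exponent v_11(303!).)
v_11(303!) = 29

Legendre's formula: v_p(n!) = Σ_{k ≥ 1} ⌊n / p^k⌋. For p = 11, n = 303, the terms are:
  ⌊303/11^1⌋ = ⌊303/11⌋ = 27
  ⌊303/11^2⌋ = ⌊303/121⌋ = 2
(the next term ⌊303/11^3⌋ = 0, terminating the sum). Summing: v_11(303!) = 27 + 2 = 29.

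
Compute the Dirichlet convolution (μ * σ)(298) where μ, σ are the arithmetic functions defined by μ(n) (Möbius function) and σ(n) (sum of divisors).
(μ * σ)(298) = 298

Divisors of 298: [1, 2, 149, 298]. For each d | 298:
  d = 1: μ(1) · σ(298/1) = 1 · 450 = 450
  d = 2: μ(2) · σ(298/2) = -1 · 150 = -150
  d = 149: μ(149) · σ(298/149) = -1 · 3 = -3
  d = 298: μ(298) · σ(298/298) = 1 · 1 = 1
Summing: (μ * σ)(298) = 450 + -150 + -3 + 1 = 298.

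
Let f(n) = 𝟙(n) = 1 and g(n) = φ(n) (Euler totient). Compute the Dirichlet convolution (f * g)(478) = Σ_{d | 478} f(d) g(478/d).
(𝟙 * φ)(478) = 478

Divisors of 478: [1, 2, 239, 478]. For each d | 478:
  d = 1: 𝟙(1) · φ(478/1) = 1 · 238 = 238
  d = 2: 𝟙(2) · φ(478/2) = 1 · 238 = 238
  d = 239: 𝟙(239) · φ(478/239) = 1 · 1 = 1
  d = 478: 𝟙(478) · φ(478/478) = 1 · 1 = 1
Summing: (𝟙 * φ)(478) = 238 + 238 + 1 + 1 = 478.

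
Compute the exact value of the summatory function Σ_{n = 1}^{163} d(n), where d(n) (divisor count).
Σ_{n ≤ 163} d(n) = 858

Compute d(n) for each 1 ≤ n ≤ 163: d(1) = 1, d(2) = 2, d(3) = 2, d(4) = 3, d(5) = 2, d(6) = 4, d(7) = 2, d(8) = 4, d(9) = 3, d(10) = 4, d(11) = 2, d(12) = 6, d(13) = 2, d(14) = 4, d(15) = 4, d(16) = 5, d(17) = 2, d(18) = 6, d(19) = 2, d(20) = 6, d(21) = 4, d(22) = 4, d(23) = 2, d(24) = 8, d(25) = 3, d(26) = 4, d(27) = 4, d(28) = 6, d(29) = 2, d(30) = 8, d(31) = 2, d(32) = 6, d(33) = 4, d(34) = 4, d(35) = 4, d(36) = 9, d(37) = 2, d(38) = 4, d(39) = 4, d(40) = 8, d(41) = 2, d(42) = 8, d(43) = 2, d(44) = 6, d(45) = 6, d(46) = 4, d(47) = 2, d(48) = 10, d(49) = 3, d(50) = 6, d(51) = 4, d(52) = 6, d(53) = 2, d(54) = 8, d(55) = 4, d(56) = 8, d(57) = 4, d(58) = 4, d(59) = 2, d(60) = 12, d(61) = 2, d(62) = 4, d(63) = 6, d(64) = 7, d(65) = 4, d(66) = 8, d(67) = 2, d(68) = 6, d(69) = 4, d(70) = 8, d(71) = 2, d(72) = 12, d(73) = 2, d(74) = 4, d(75) = 6, d(76) = 6, d(77) = 4, d(78) = 8, d(79) = 2, d(80) = 10, d(81) = 5, d(82) = 4, d(83) = 2, d(84) = 12, d(85) = 4, d(86) = 4, d(87) = 4, d(88) = 8, d(89) = 2, d(90) = 12, d(91) = 4, d(92) = 6, d(93) = 4, d(94) = 4, d(95) = 4, d(96) = 12, d(97) = 2, d(98) = 6, d(99) = 6, d(100) = 9, d(101) = 2, d(102) = 8, d(103) = 2, d(104) = 8, d(105) = 8, d(106) = 4, d(107) = 2, d(108) = 12, d(109) = 2, d(110) = 8, d(111) = 4, d(112) = 10, d(113) = 2, d(114) = 8, d(115) = 4, d(116) = 6, d(117) = 6, d(118) = 4, d(119) = 4, d(120) = 16, d(121) = 3, d(122) = 4, d(123) = 4, d(124) = 6, d(125) = 4, d(126) = 12, d(127) = 2, d(128) = 8, d(129) = 4, d(130) = 8, d(131) = 2, d(132) = 12, d(133) = 4, d(134) = 4, d(135) = 8, d(136) = 8, d(137) = 2, d(138) = 8, d(139) = 2, d(140) = 12, d(141) = 4, d(142) = 4, d(143) = 4, d(144) = 15, d(145) = 4, d(146) = 4, d(147) = 6, d(148) = 6, d(149) = 2, d(150) = 12, d(151) = 2, d(152) = 8, d(153) = 6, d(154) = 8, d(155) = 4, d(156) = 12, d(157) = 2, d(158) = 4, d(159) = 4, d(160) = 12, d(161) = 4, d(162) = 10, d(163) = 2. Summing all 163 values: 858. (Dirichlet's divisor formula: Σ_{n ≤ x} d(n) = x ln(x) + (2γ − 1) x + O(√x). For x = 163, the asymptotic estimate is ≈ 855.45.)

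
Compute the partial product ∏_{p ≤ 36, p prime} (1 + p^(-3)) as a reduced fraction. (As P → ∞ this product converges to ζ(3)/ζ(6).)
∏ = 123276368443014873612288/104343309932640260237195

The primes p ≤ 36 are [2, 3, 5, 7, 11, 13, 17, 19, 23, 29, 31]. For each, (1 + 1/p^3) = (p^3 + 1)/p^3. Multiplying these fractions over p ∈ [2, 3, 5, 7, 11, 13, 17, 19, 23, 29, 31] gives 123276368443014873612288/104343309932640260237195. (In the limit P → ∞ this tends to ζ(3)/ζ(6).)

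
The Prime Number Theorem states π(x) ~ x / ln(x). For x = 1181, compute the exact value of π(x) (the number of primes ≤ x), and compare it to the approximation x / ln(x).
π(1181) = 194;  x/ln(x) ≈ 166.95;  relative error ≈ 13.95%.

Directly count primes up to 1181: π(1181) = 194. The PNT approximation gives 1181/ln(1181) ≈ 1181/7.07412 ≈ 166.95. Relative error (π(x) − x/ln(x)) / π(x) ≈ 13.95%; the approximation is known to undercount slightly (Li(x) is a better estimate).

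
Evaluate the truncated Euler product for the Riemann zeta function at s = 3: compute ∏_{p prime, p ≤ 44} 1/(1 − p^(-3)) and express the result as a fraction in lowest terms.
∏ = 11622300127850926153432227486340003/9669167824002218213355442162630656

The primes p ≤ 44 are [2, 3, 5, 7, 11, 13, 17, 19, 23, 29, 31, 37, 41, 43]. For each prime, (1 − 1/p^3)^(-1) = p^3 / (p^3 − 1). The product is (1 − 1/2^3)^(-1), (1 − 1/3^3)^(-1), (1 − 1/5^3)^(-1), (1 − 1/7^3)^(-1), (1 − 1/11^3)^(-1), (1 − 1/13^3)^(-1), (1 − 1/17^3)^(-1), (1 − 1/19^3)^(-1), (1 − 1/23^3)^(-1), (1 − 1/29^3)^(-1), (1 − 1/31^3)^(-1), (1 − 1/37^3)^(-1), (1 − 1/41^3)^(-1), (1 − 1/43^3)^(-1) = ∏ p^3 / (p^3 − 1) = 11622300127850926153432227486340003/9669167824002218213355442162630656.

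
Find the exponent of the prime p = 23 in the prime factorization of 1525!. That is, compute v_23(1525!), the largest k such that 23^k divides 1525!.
v_23(1525!) = 68

Legendre's formula: v_p(n!) = Σ_{k ≥ 1} ⌊n / p^k⌋. For p = 23, n = 1525, the terms are:
  ⌊1525/23^1⌋ = ⌊1525/23⌋ = 66
  ⌊1525/23^2⌋ = ⌊1525/529⌋ = 2
(the next term ⌊1525/23^3⌋ = 0, terminating the sum). Summing: v_23(1525!) = 66 + 2 = 68.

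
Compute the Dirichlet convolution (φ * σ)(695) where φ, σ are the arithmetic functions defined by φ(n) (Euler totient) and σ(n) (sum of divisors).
(φ * σ)(695) = 2780

Divisors of 695: [1, 5, 139, 695]. For each d | 695:
  d = 1: φ(1) · σ(695/1) = 1 · 840 = 840
  d = 5: φ(5) · σ(695/5) = 4 · 140 = 560
  d = 139: φ(139) · σ(695/139) = 138 · 6 = 828
  d = 695: φ(695) · σ(695/695) = 552 · 1 = 552
Summing: (φ * σ)(695) = 840 + 560 + 828 + 552 = 2780.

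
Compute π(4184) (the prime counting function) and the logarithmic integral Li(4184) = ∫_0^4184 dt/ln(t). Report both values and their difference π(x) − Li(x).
π(4184) = 574;  Li(4184) ≈ 587.49;  π(x) − Li(x) ≈ -13.49.

Direct count of primes ≤ 4184 gives π(4184) = 574. Numerical evaluation of the logarithmic integral gives Li(4184) ≈ 587.49. The difference π(x) − Li(x) ≈ -13.49 is typically negative for small/moderate x (Li(x) overestimates), though Littlewood's theorem shows this sign changes infinitely often.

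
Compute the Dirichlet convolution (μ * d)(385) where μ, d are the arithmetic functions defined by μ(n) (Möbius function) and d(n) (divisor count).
(μ * d)(385) = 1

Divisors of 385: [1, 5, 7, 11, 35, 55, 77, 385]. For each d | 385:
  d = 1: μ(1) · d(385/1) = 1 · 8 = 8
  d = 5: μ(5) · d(385/5) = -1 · 4 = -4
  d = 7: μ(7) · d(385/7) = -1 · 4 = -4
  d = 11: μ(11) · d(385/11) = -1 · 4 = -4
  d = 35: μ(35) · d(385/35) = 1 · 2 = 2
  d = 55: μ(55) · d(385/55) = 1 · 2 = 2
  d = 77: μ(77) · d(385/77) = 1 · 2 = 2
  d = 385: μ(385) · d(385/385) = -1 · 1 = -1
Summing: (μ * d)(385) = 8 + -4 + -4 + -4 + 2 + 2 + 2 + -1 = 1.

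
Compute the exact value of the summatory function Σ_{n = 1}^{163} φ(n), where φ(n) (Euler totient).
Σ_{n ≤ 163} φ(n) = 8154

Compute φ(n) for each 1 ≤ n ≤ 163: φ(1) = 1, φ(2) = 1, φ(3) = 2, φ(4) = 2, φ(5) = 4, φ(6) = 2, φ(7) = 6, φ(8) = 4, φ(9) = 6, φ(10) = 4, φ(11) = 10, φ(12) = 4, φ(13) = 12, φ(14) = 6, φ(15) = 8, φ(16) = 8, φ(17) = 16, φ(18) = 6, φ(19) = 18, φ(20) = 8, φ(21) = 12, φ(22) = 10, φ(23) = 22, φ(24) = 8, φ(25) = 20, φ(26) = 12, φ(27) = 18, φ(28) = 12, φ(29) = 28, φ(30) = 8, φ(31) = 30, φ(32) = 16, φ(33) = 20, φ(34) = 16, φ(35) = 24, φ(36) = 12, φ(37) = 36, φ(38) = 18, φ(39) = 24, φ(40) = 16, φ(41) = 40, φ(42) = 12, φ(43) = 42, φ(44) = 20, φ(45) = 24, φ(46) = 22, φ(47) = 46, φ(48) = 16, φ(49) = 42, φ(50) = 20, φ(51) = 32, φ(52) = 24, φ(53) = 52, φ(54) = 18, φ(55) = 40, φ(56) = 24, φ(57) = 36, φ(58) = 28, φ(59) = 58, φ(60) = 16, φ(61) = 60, φ(62) = 30, φ(63) = 36, φ(64) = 32, φ(65) = 48, φ(66) = 20, φ(67) = 66, φ(68) = 32, φ(69) = 44, φ(70) = 24, φ(71) = 70, φ(72) = 24, φ(73) = 72, φ(74) = 36, φ(75) = 40, φ(76) = 36, φ(77) = 60, φ(78) = 24, φ(79) = 78, φ(80) = 32, φ(81) = 54, φ(82) = 40, φ(83) = 82, φ(84) = 24, φ(85) = 64, φ(86) = 42, φ(87) = 56, φ(88) = 40, φ(89) = 88, φ(90) = 24, φ(91) = 72, φ(92) = 44, φ(93) = 60, φ(94) = 46, φ(95) = 72, φ(96) = 32, φ(97) = 96, φ(98) = 42, φ(99) = 60, φ(100) = 40, φ(101) = 100, φ(102) = 32, φ(103) = 102, φ(104) = 48, φ(105) = 48, φ(106) = 52, φ(107) = 106, φ(108) = 36, φ(109) = 108, φ(110) = 40, φ(111) = 72, φ(112) = 48, φ(113) = 112, φ(114) = 36, φ(115) = 88, φ(116) = 56, φ(117) = 72, φ(118) = 58, φ(119) = 96, φ(120) = 32, φ(121) = 110, φ(122) = 60, φ(123) = 80, φ(124) = 60, φ(125) = 100, φ(126) = 36, φ(127) = 126, φ(128) = 64, φ(129) = 84, φ(130) = 48, φ(131) = 130, φ(132) = 40, φ(133) = 108, φ(134) = 66, φ(135) = 72, φ(136) = 64, φ(137) = 136, φ(138) = 44, φ(139) = 138, φ(140) = 48, φ(141) = 92, φ(142) = 70, φ(143) = 120, φ(144) = 48, φ(145) = 112, φ(146) = 72, φ(147) = 84, φ(148) = 72, φ(149) = 148, φ(150) = 40, φ(151) = 150, φ(152) = 72, φ(153) = 96, φ(154) = 60, φ(155) = 120, φ(156) = 48, φ(157) = 156, φ(158) = 78, φ(159) = 104, φ(160) = 64, φ(161) = 132, φ(162) = 54, φ(163) = 162. Summing all 163 values: 8154. (Average order: Σ_{n ≤ x} φ(n) ~ (3/π²) x². For x = 163, (3/π²)·163² ≈ 8076.01.)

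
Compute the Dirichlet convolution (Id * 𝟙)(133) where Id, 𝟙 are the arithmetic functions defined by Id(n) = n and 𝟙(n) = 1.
(Id * 𝟙)(133) = 160

Divisors of 133: [1, 7, 19, 133]. For each d | 133:
  d = 1: Id(1) · 𝟙(133/1) = 1 · 1 = 1
  d = 7: Id(7) · 𝟙(133/7) = 7 · 1 = 7
  d = 19: Id(19) · 𝟙(133/19) = 19 · 1 = 19
  d = 133: Id(133) · 𝟙(133/133) = 133 · 1 = 133
Summing: (Id * 𝟙)(133) = 1 + 7 + 19 + 133 = 160.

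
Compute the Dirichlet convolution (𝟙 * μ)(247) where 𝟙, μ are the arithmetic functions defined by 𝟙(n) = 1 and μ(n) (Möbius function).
(𝟙 * μ)(247) = 0

Divisors of 247: [1, 13, 19, 247]. For each d | 247:
  d = 1: 𝟙(1) · μ(247/1) = 1 · 1 = 1
  d = 13: 𝟙(13) · μ(247/13) = 1 · -1 = -1
  d = 19: 𝟙(19) · μ(247/19) = 1 · -1 = -1
  d = 247: 𝟙(247) · μ(247/247) = 1 · 1 = 1
Summing: (𝟙 * μ)(247) = 1 + -1 + -1 + 1 = 0.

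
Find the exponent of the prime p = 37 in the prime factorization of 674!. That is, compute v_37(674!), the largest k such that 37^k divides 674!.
v_37(674!) = 18

Legendre's formula: v_p(n!) = Σ_{k ≥ 1} ⌊n / p^k⌋. For p = 37, n = 674, the terms are:
  ⌊674/37^1⌋ = ⌊674/37⌋ = 18
(the next term ⌊674/37^2⌋ = 0, terminating the sum). Summing: v_37(674!) = 18 = 18.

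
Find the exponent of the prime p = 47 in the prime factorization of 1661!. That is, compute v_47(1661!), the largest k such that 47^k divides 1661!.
v_47(1661!) = 35

Legendre's formula: v_p(n!) = Σ_{k ≥ 1} ⌊n / p^k⌋. For p = 47, n = 1661, the terms are:
  ⌊1661/47^1⌋ = ⌊1661/47⌋ = 35
(the next term ⌊1661/47^2⌋ = 0, terminating the sum). Summing: v_47(1661!) = 35 = 35.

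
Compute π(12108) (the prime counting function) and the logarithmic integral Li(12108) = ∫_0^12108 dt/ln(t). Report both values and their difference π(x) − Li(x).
π(12108) = 1449;  Li(12108) ≈ 1472.59;  π(x) − Li(x) ≈ -23.59.

Direct count of primes ≤ 12108 gives π(12108) = 1449. Numerical evaluation of the logarithmic integral gives Li(12108) ≈ 1472.59. The difference π(x) − Li(x) ≈ -23.59 is typically negative for small/moderate x (Li(x) overestimates), though Littlewood's theorem shows this sign changes infinitely often.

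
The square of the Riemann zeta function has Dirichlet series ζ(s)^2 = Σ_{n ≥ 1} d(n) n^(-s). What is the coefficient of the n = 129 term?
d(129) = 4

ζ(s)^2 = (Σ 1/m^s)(Σ 1/k^s). The coefficient of 1/n^s in the product is the number of ordered pairs (m, k) with mk = n, which equals d(n). For n = 129, divisors are [1, 3, 43, 129], so d(129) = 4.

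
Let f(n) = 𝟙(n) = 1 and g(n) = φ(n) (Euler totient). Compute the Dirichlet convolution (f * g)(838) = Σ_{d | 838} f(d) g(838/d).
(𝟙 * φ)(838) = 838

Divisors of 838: [1, 2, 419, 838]. For each d | 838:
  d = 1: 𝟙(1) · φ(838/1) = 1 · 418 = 418
  d = 2: 𝟙(2) · φ(838/2) = 1 · 418 = 418
  d = 419: 𝟙(419) · φ(838/419) = 1 · 1 = 1
  d = 838: 𝟙(838) · φ(838/838) = 1 · 1 = 1
Summing: (𝟙 * φ)(838) = 418 + 418 + 1 + 1 = 838.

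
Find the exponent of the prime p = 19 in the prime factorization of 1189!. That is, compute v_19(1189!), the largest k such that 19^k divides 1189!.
v_19(1189!) = 65

Legendre's formula: v_p(n!) = Σ_{k ≥ 1} ⌊n / p^k⌋. For p = 19, n = 1189, the terms are:
  ⌊1189/19^1⌋ = ⌊1189/19⌋ = 62
  ⌊1189/19^2⌋ = ⌊1189/361⌋ = 3
(the next term ⌊1189/19^3⌋ = 0, terminating the sum). Summing: v_19(1189!) = 62 + 3 = 65.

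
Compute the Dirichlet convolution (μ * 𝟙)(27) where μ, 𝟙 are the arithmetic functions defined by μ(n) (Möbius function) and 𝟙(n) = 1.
(μ * 𝟙)(27) = 0

Divisors of 27: [1, 3, 9, 27]. For each d | 27:
  d = 1: μ(1) · 𝟙(27/1) = 1 · 1 = 1
  d = 3: μ(3) · 𝟙(27/3) = -1 · 1 = -1
  d = 9: μ(9) · 𝟙(27/9) = 0 · 1 = 0
  d = 27: μ(27) · 𝟙(27/27) = 0 · 1 = 0
Summing: (μ * 𝟙)(27) = 1 + -1 + 0 + 0 = 0.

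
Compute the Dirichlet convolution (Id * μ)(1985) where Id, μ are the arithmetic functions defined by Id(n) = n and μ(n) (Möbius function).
(Id * μ)(1985) = 1584

Divisors of 1985: [1, 5, 397, 1985]. For each d | 1985:
  d = 1: Id(1) · μ(1985/1) = 1 · 1 = 1
  d = 5: Id(5) · μ(1985/5) = 5 · -1 = -5
  d = 397: Id(397) · μ(1985/397) = 397 · -1 = -397
  d = 1985: Id(1985) · μ(1985/1985) = 1985 · 1 = 1985
Summing: (Id * μ)(1985) = 1 + -5 + -397 + 1985 = 1584.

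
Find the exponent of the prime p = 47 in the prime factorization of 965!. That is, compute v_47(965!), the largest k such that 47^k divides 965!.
v_47(965!) = 20

Legendre's formula: v_p(n!) = Σ_{k ≥ 1} ⌊n / p^k⌋. For p = 47, n = 965, the terms are:
  ⌊965/47^1⌋ = ⌊965/47⌋ = 20
(the next term ⌊965/47^2⌋ = 0, terminating the sum). Summing: v_47(965!) = 20 = 20.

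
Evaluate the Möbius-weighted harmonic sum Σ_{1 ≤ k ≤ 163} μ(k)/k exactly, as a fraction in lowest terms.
Σ μ(k)/k = 74505990747655733376890176919471583349281305895342692670863053/5766152219975951659023630035336134306565384015606066319856068810

Values of μ(k) for 1 ≤ k ≤ 163: μ(1) = 1, μ(2) = -1, μ(3) = -1, μ(5) = -1, μ(6) = 1, μ(7) = -1, μ(10) = 1, μ(11) = -1, μ(13) = -1, μ(14) = 1, μ(15) = 1, μ(17) = -1, μ(19) = -1, μ(21) = 1, μ(22) = 1, μ(23) = -1, μ(26) = 1, μ(29) = -1, μ(30) = -1, μ(31) = -1, μ(33) = 1, μ(34) = 1, μ(35) = 1, μ(37) = -1, μ(38) = 1, μ(39) = 1, μ(41) = -1, μ(42) = -1, μ(43) = -1, μ(46) = 1, μ(47) = -1, μ(51) = 1, μ(53) = -1, μ(55) = 1, μ(57) = 1, μ(58) = 1, μ(59) = -1, μ(61) = -1, μ(62) = 1, μ(65) = 1, μ(66) = -1, μ(67) = -1, μ(69) = 1, μ(70) = -1, μ(71) = -1, μ(73) = -1, μ(74) = 1, μ(77) = 1, μ(78) = -1, μ(79) = -1, μ(82) = 1, μ(83) = -1, μ(85) = 1, μ(86) = 1, μ(87) = 1, μ(89) = -1, μ(91) = 1, μ(93) = 1, μ(94) = 1, μ(95) = 1, μ(97) = -1, μ(101) = -1, μ(102) = -1, μ(103) = -1, μ(105) = -1, μ(106) = 1, μ(107) = -1, μ(109) = -1, μ(110) = -1, μ(111) = 1, μ(113) = -1, μ(114) = -1, μ(115) = 1, μ(118) = 1, μ(119) = 1, μ(122) = 1, μ(123) = 1, μ(127) = -1, μ(129) = 1, μ(130) = -1, μ(131) = -1, μ(133) = 1, μ(134) = 1, μ(137) = -1, μ(138) = -1, μ(139) = -1, μ(141) = 1, μ(142) = 1, μ(143) = 1, μ(145) = 1, μ(146) = 1, μ(149) = -1, μ(151) = -1, μ(154) = -1, μ(155) = 1, μ(157) = -1, μ(158) = 1, μ(159) = 1, μ(161) = 1, μ(163) = -1, with μ = 0 on non-squarefree integers. Summing μ(k)/k for k where μ(k) ≠ 0 gives 74505990747655733376890176919471583349281305895342692670863053/5766152219975951659023630035336134306565384015606066319856068810 ≈ 0.0129. (PNT ⟺ this sum → 0 as n → ∞.)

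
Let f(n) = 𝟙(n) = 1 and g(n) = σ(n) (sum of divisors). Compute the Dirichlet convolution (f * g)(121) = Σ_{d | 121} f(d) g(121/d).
(𝟙 * σ)(121) = 146

Divisors of 121: [1, 11, 121]. For each d | 121:
  d = 1: 𝟙(1) · σ(121/1) = 1 · 133 = 133
  d = 11: 𝟙(11) · σ(121/11) = 1 · 12 = 12
  d = 121: 𝟙(121) · σ(121/121) = 1 · 1 = 1
Summing: (𝟙 * σ)(121) = 133 + 12 + 1 = 146.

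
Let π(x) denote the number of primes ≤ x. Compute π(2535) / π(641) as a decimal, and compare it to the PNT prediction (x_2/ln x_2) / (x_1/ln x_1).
π(2535)/π(641) = 370/116 ≈ 3.1897;  PNT prediction ≈ 3.2610.

π(641) = 116 and π(2535) = 370, so π(2535)/π(641) ≈ 3.1897. The PNT-predicted ratio is (2535/ln(2535)) / (641/ln(641)) ≈ 3.2610. The two agree to within a few percent, as expected.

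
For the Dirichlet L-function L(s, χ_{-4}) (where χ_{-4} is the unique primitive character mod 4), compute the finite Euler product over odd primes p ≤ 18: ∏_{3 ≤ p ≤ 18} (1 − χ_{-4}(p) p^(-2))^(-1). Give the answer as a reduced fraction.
∏ = 41368327/44974080

The odd primes p ≤ 18 are [3, 5, 7, 11, 13, 17]. For each, χ(p) = 1 if p ≡ 1 mod 4, χ(p) = −1 if p ≡ 3 mod 4. Taking (1 − χ(p)/p^2)^(-1) = p^2/(p^2 − χ(p)): (1 − (-1)/3^2)^(-1) · (1 − (1)/5^2)^(-1) · (1 − (-1)/7^2)^(-1) · (1 − (-1)/11^2)^(-1) · (1 − (1)/13^2)^(-1) · (1 − (1)/17^2)^(-1) = 41368327/44974080.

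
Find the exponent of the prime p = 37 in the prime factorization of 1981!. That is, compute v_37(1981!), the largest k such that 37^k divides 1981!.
v_37(1981!) = 54

Legendre's formula: v_p(n!) = Σ_{k ≥ 1} ⌊n / p^k⌋. For p = 37, n = 1981, the terms are:
  ⌊1981/37^1⌋ = ⌊1981/37⌋ = 53
  ⌊1981/37^2⌋ = ⌊1981/1369⌋ = 1
(the next term ⌊1981/37^3⌋ = 0, terminating the sum). Summing: v_37(1981!) = 53 + 1 = 54.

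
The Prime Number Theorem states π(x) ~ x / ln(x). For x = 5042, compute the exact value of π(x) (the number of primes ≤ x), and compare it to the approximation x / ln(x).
π(5042) = 675;  x/ln(x) ≈ 591.40;  relative error ≈ 12.39%.

Directly count primes up to 5042: π(5042) = 675. The PNT approximation gives 5042/ln(5042) ≈ 5042/8.52556 ≈ 591.40. Relative error (π(x) − x/ln(x)) / π(x) ≈ 12.39%; the approximation is known to undercount slightly (Li(x) is a better estimate).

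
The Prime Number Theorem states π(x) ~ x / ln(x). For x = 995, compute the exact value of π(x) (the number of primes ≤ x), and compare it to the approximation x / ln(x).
π(995) = 167;  x/ln(x) ≈ 144.15;  relative error ≈ 13.69%.

Directly count primes up to 995: π(995) = 167. The PNT approximation gives 995/ln(995) ≈ 995/6.90274 ≈ 144.15. Relative error (π(x) − x/ln(x)) / π(x) ≈ 13.69%; the approximation is known to undercount slightly (Li(x) is a better estimate).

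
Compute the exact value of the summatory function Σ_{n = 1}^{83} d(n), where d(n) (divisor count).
Σ_{n ≤ 83} d(n) = 379

Compute d(n) for each 1 ≤ n ≤ 83: d(1) = 1, d(2) = 2, d(3) = 2, d(4) = 3, d(5) = 2, d(6) = 4, d(7) = 2, d(8) = 4, d(9) = 3, d(10) = 4, d(11) = 2, d(12) = 6, d(13) = 2, d(14) = 4, d(15) = 4, d(16) = 5, d(17) = 2, d(18) = 6, d(19) = 2, d(20) = 6, d(21) = 4, d(22) = 4, d(23) = 2, d(24) = 8, d(25) = 3, d(26) = 4, d(27) = 4, d(28) = 6, d(29) = 2, d(30) = 8, d(31) = 2, d(32) = 6, d(33) = 4, d(34) = 4, d(35) = 4, d(36) = 9, d(37) = 2, d(38) = 4, d(39) = 4, d(40) = 8, d(41) = 2, d(42) = 8, d(43) = 2, d(44) = 6, d(45) = 6, d(46) = 4, d(47) = 2, d(48) = 10, d(49) = 3, d(50) = 6, d(51) = 4, d(52) = 6, d(53) = 2, d(54) = 8, d(55) = 4, d(56) = 8, d(57) = 4, d(58) = 4, d(59) = 2, d(60) = 12, d(61) = 2, d(62) = 4, d(63) = 6, d(64) = 7, d(65) = 4, d(66) = 8, d(67) = 2, d(68) = 6, d(69) = 4, d(70) = 8, d(71) = 2, d(72) = 12, d(73) = 2, d(74) = 4, d(75) = 6, d(76) = 6, d(77) = 4, d(78) = 8, d(79) = 2, d(80) = 10, d(81) = 5, d(82) = 4, d(83) = 2. Summing all 83 values: 379. (Dirichlet's divisor formula: Σ_{n ≤ x} d(n) = x ln(x) + (2γ − 1) x + O(√x). For x = 83, the asymptotic estimate is ≈ 379.58.)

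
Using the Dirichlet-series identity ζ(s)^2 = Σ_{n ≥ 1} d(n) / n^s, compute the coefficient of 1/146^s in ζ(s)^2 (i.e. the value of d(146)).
d(146) = 4

ζ(s)^2 = (Σ 1/m^s)(Σ 1/k^s). The coefficient of 1/n^s in the product is the number of ordered pairs (m, k) with mk = n, which equals d(n). For n = 146, divisors are [1, 2, 73, 146], so d(146) = 4.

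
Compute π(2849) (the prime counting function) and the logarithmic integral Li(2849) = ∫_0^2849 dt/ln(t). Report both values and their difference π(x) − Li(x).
π(2849) = 413;  Li(2849) ≈ 423.84;  π(x) − Li(x) ≈ -10.84.

Direct count of primes ≤ 2849 gives π(2849) = 413. Numerical evaluation of the logarithmic integral gives Li(2849) ≈ 423.84. The difference π(x) − Li(x) ≈ -10.84 is typically negative for small/moderate x (Li(x) overestimates), though Littlewood's theorem shows this sign changes infinitely often.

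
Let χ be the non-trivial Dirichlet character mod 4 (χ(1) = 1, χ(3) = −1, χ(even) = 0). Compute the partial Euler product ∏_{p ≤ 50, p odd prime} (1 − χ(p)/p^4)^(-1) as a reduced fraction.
∏ = 424022009220093808147330044599350686845258380222853/428762185161728930691534489551822091105495385374720

The odd primes p ≤ 50 are [3, 5, 7, 11, 13, 17, 19, 23, 29, 31, 37, 41, 43, 47]. For each, χ(p) = 1 if p ≡ 1 mod 4, χ(p) = −1 if p ≡ 3 mod 4. Taking (1 − χ(p)/p^4)^(-1) = p^4/(p^4 − χ(p)): (1 − (-1)/3^4)^(-1) · (1 − (1)/5^4)^(-1) · (1 − (-1)/7^4)^(-1) · (1 − (-1)/11^4)^(-1) · (1 − (1)/13^4)^(-1) · (1 − (1)/17^4)^(-1) · (1 − (-1)/19^4)^(-1) · (1 − (-1)/23^4)^(-1) · (1 − (1)/29^4)^(-1) · (1 − (-1)/31^4)^(-1) · (1 − (1)/37^4)^(-1) · (1 − (1)/41^4)^(-1) · (1 − (-1)/43^4)^(-1) · (1 − (-1)/47^4)^(-1) = 424022009220093808147330044599350686845258380222853/428762185161728930691534489551822091105495385374720.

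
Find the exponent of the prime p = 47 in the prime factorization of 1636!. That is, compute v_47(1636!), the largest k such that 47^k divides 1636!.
v_47(1636!) = 34

Legendre's formula: v_p(n!) = Σ_{k ≥ 1} ⌊n / p^k⌋. For p = 47, n = 1636, the terms are:
  ⌊1636/47^1⌋ = ⌊1636/47⌋ = 34
(the next term ⌊1636/47^2⌋ = 0, terminating the sum). Summing: v_47(1636!) = 34 = 34.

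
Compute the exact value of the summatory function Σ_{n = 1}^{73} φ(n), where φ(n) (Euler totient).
Σ_{n ≤ 73} φ(n) = 1660

Compute φ(n) for each 1 ≤ n ≤ 73: φ(1) = 1, φ(2) = 1, φ(3) = 2, φ(4) = 2, φ(5) = 4, φ(6) = 2, φ(7) = 6, φ(8) = 4, φ(9) = 6, φ(10) = 4, φ(11) = 10, φ(12) = 4, φ(13) = 12, φ(14) = 6, φ(15) = 8, φ(16) = 8, φ(17) = 16, φ(18) = 6, φ(19) = 18, φ(20) = 8, φ(21) = 12, φ(22) = 10, φ(23) = 22, φ(24) = 8, φ(25) = 20, φ(26) = 12, φ(27) = 18, φ(28) = 12, φ(29) = 28, φ(30) = 8, φ(31) = 30, φ(32) = 16, φ(33) = 20, φ(34) = 16, φ(35) = 24, φ(36) = 12, φ(37) = 36, φ(38) = 18, φ(39) = 24, φ(40) = 16, φ(41) = 40, φ(42) = 12, φ(43) = 42, φ(44) = 20, φ(45) = 24, φ(46) = 22, φ(47) = 46, φ(48) = 16, φ(49) = 42, φ(50) = 20, φ(51) = 32, φ(52) = 24, φ(53) = 52, φ(54) = 18, φ(55) = 40, φ(56) = 24, φ(57) = 36, φ(58) = 28, φ(59) = 58, φ(60) = 16, φ(61) = 60, φ(62) = 30, φ(63) = 36, φ(64) = 32, φ(65) = 48, φ(66) = 20, φ(67) = 66, φ(68) = 32, φ(69) = 44, φ(70) = 24, φ(71) = 70, φ(72) = 24, φ(73) = 72. Summing all 73 values: 1660. (Average order: Σ_{n ≤ x} φ(n) ~ (3/π²) x². For x = 73, (3/π²)·73² ≈ 1619.82.)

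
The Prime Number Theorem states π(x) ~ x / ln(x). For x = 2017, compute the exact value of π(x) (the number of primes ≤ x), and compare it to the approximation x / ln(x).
π(2017) = 306;  x/ln(x) ≈ 265.07;  relative error ≈ 13.38%.

Directly count primes up to 2017: π(2017) = 306. The PNT approximation gives 2017/ln(2017) ≈ 2017/7.60937 ≈ 265.07. Relative error (π(x) − x/ln(x)) / π(x) ≈ 13.38%; the approximation is known to undercount slightly (Li(x) is a better estimate).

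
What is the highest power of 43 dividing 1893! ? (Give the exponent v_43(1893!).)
v_43(1893!) = 45

Legendre's formula: v_p(n!) = Σ_{k ≥ 1} ⌊n / p^k⌋. For p = 43, n = 1893, the terms are:
  ⌊1893/43^1⌋ = ⌊1893/43⌋ = 44
  ⌊1893/43^2⌋ = ⌊1893/1849⌋ = 1
(the next term ⌊1893/43^3⌋ = 0, terminating the sum). Summing: v_43(1893!) = 44 + 1 = 45.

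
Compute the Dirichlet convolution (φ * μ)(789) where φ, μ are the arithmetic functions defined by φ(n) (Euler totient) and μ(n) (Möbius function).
(φ * μ)(789) = 261

Divisors of 789: [1, 3, 263, 789]. For each d | 789:
  d = 1: φ(1) · μ(789/1) = 1 · 1 = 1
  d = 3: φ(3) · μ(789/3) = 2 · -1 = -2
  d = 263: φ(263) · μ(789/263) = 262 · -1 = -262
  d = 789: φ(789) · μ(789/789) = 524 · 1 = 524
Summing: (φ * μ)(789) = 1 + -2 + -262 + 524 = 261.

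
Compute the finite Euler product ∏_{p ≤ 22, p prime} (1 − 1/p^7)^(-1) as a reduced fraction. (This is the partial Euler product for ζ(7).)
∏ = 155826023762586560111512988551201501037015625/154535761885293084095586902270463356349603488

The primes p ≤ 22 are [2, 3, 5, 7, 11, 13, 17, 19]. For each prime, (1 − 1/p^7)^(-1) = p^7 / (p^7 − 1). The product is (1 − 1/2^7)^(-1), (1 − 1/3^7)^(-1), (1 − 1/5^7)^(-1), (1 − 1/7^7)^(-1), (1 − 1/11^7)^(-1), (1 − 1/13^7)^(-1), (1 − 1/17^7)^(-1), (1 − 1/19^7)^(-1) = ∏ p^7 / (p^7 − 1) = 155826023762586560111512988551201501037015625/154535761885293084095586902270463356349603488.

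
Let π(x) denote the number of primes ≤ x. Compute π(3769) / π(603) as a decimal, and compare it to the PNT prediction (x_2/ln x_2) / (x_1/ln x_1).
π(3769)/π(603) = 525/110 ≈ 4.7727;  PNT prediction ≈ 4.8594.

π(603) = 110 and π(3769) = 525, so π(3769)/π(603) ≈ 4.7727. The PNT-predicted ratio is (3769/ln(3769)) / (603/ln(603)) ≈ 4.8594. The two agree to within a few percent, as expected.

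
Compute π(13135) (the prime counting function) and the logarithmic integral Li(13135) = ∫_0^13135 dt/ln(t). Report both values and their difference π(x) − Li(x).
π(13135) = 1562;  Li(13135) ≈ 1581.35;  π(x) − Li(x) ≈ -19.35.

Direct count of primes ≤ 13135 gives π(13135) = 1562. Numerical evaluation of the logarithmic integral gives Li(13135) ≈ 1581.35. The difference π(x) − Li(x) ≈ -19.35 is typically negative for small/moderate x (Li(x) overestimates), though Littlewood's theorem shows this sign changes infinitely often.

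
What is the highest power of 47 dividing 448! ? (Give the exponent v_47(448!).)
v_47(448!) = 9

Legendre's formula: v_p(n!) = Σ_{k ≥ 1} ⌊n / p^k⌋. For p = 47, n = 448, the terms are:
  ⌊448/47^1⌋ = ⌊448/47⌋ = 9
(the next term ⌊448/47^2⌋ = 0, terminating the sum). Summing: v_47(448!) = 9 = 9.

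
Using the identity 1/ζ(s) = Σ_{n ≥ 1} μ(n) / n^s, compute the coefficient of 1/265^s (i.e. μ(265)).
μ(265) = 1

Factor n = 265 = 5 · 53. μ(n) = 0 if any exponent ≥ 2 (not squarefree); otherwise μ(n) = (−1)^{ω(n)} where ω(n) is the number of distinct prime factors. Applying: μ(265) = 1.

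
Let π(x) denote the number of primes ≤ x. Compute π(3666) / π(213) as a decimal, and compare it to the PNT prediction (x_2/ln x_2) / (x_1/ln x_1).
π(3666)/π(213) = 511/47 ≈ 10.8723;  PNT prediction ≈ 11.2436.

π(213) = 47 and π(3666) = 511, so π(3666)/π(213) ≈ 10.8723. The PNT-predicted ratio is (3666/ln(3666)) / (213/ln(213)) ≈ 11.2436. The two agree to within a few percent, as expected.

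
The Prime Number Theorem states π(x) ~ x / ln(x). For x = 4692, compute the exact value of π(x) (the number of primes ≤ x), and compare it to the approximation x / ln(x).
π(4692) = 634;  x/ln(x) ≈ 555.03;  relative error ≈ 12.46%.

Directly count primes up to 4692: π(4692) = 634. The PNT approximation gives 4692/ln(4692) ≈ 4692/8.45361 ≈ 555.03. Relative error (π(x) − x/ln(x)) / π(x) ≈ 12.46%; the approximation is known to undercount slightly (Li(x) is a better estimate).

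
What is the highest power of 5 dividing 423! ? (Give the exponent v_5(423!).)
v_5(423!) = 103

Legendre's formula: v_p(n!) = Σ_{k ≥ 1} ⌊n / p^k⌋. For p = 5, n = 423, the terms are:
  ⌊423/5^1⌋ = ⌊423/5⌋ = 84
  ⌊423/5^2⌋ = ⌊423/25⌋ = 16
  ⌊423/5^3⌋ = ⌊423/125⌋ = 3
(the next term ⌊423/5^4⌋ = 0, terminating the sum). Summing: v_5(423!) = 84 + 16 + 3 = 103.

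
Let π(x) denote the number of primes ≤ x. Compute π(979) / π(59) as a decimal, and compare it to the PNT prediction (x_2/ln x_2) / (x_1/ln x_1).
π(979)/π(59) = 165/17 ≈ 9.7059;  PNT prediction ≈ 9.8249.

π(59) = 17 and π(979) = 165, so π(979)/π(59) ≈ 9.7059. The PNT-predicted ratio is (979/ln(979)) / (59/ln(59)) ≈ 9.8249. The two agree to within a few percent, as expected.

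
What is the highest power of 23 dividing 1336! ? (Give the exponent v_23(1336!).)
v_23(1336!) = 60

Legendre's formula: v_p(n!) = Σ_{k ≥ 1} ⌊n / p^k⌋. For p = 23, n = 1336, the terms are:
  ⌊1336/23^1⌋ = ⌊1336/23⌋ = 58
  ⌊1336/23^2⌋ = ⌊1336/529⌋ = 2
(the next term ⌊1336/23^3⌋ = 0, terminating the sum). Summing: v_23(1336!) = 58 + 2 = 60.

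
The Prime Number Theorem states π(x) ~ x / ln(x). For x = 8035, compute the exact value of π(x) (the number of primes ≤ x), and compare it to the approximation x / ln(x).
π(8035) = 1010;  x/ln(x) ≈ 893.62;  relative error ≈ 11.52%.

Directly count primes up to 8035: π(8035) = 1010. The PNT approximation gives 8035/ln(8035) ≈ 8035/8.99156 ≈ 893.62. Relative error (π(x) − x/ln(x)) / π(x) ≈ 11.52%; the approximation is known to undercount slightly (Li(x) is a better estimate).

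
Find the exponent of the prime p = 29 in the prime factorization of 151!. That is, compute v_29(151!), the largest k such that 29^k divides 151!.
v_29(151!) = 5

Legendre's formula: v_p(n!) = Σ_{k ≥ 1} ⌊n / p^k⌋. For p = 29, n = 151, the terms are:
  ⌊151/29^1⌋ = ⌊151/29⌋ = 5
(the next term ⌊151/29^2⌋ = 0, terminating the sum). Summing: v_29(151!) = 5 = 5.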